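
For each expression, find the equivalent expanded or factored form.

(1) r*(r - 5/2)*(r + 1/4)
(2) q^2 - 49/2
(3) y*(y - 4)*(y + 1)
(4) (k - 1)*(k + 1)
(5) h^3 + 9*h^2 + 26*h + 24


(1) = r^3 - 9*r^2/4 - 5*r/8
(2) = (q - 7*sqrt(2)/2)*(q + 7*sqrt(2)/2)
(3) = y^3 - 3*y^2 - 4*y
(4) = k^2 - 1
(5) = (h + 2)*(h + 3)*(h + 4)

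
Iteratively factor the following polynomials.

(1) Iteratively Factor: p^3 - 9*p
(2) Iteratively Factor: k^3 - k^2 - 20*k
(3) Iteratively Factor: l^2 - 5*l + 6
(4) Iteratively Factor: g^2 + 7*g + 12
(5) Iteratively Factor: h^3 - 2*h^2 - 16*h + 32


(1) = (p - 3)*(p^2 + 3*p) = p*(p - 3)*(p + 3)
(2) = (k)*(k^2 - k - 20) = k*(k - 5)*(k + 4)
(3) = (l - 3)*(l - 2)
(4) = (g + 4)*(g + 3)
(5) = (h + 4)*(h^2 - 6*h + 8) = (h - 2)*(h + 4)*(h - 4)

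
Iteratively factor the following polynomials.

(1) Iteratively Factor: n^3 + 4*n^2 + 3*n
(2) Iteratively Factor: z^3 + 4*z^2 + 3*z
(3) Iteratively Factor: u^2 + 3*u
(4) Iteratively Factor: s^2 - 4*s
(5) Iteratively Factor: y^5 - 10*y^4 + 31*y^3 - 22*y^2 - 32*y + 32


(1) = (n)*(n^2 + 4*n + 3) = n*(n + 3)*(n + 1)
(2) = (z + 3)*(z^2 + z) = (z + 1)*(z + 3)*(z)
(3) = (u + 3)*(u)
(4) = (s)*(s - 4)
(5) = (y + 1)*(y^4 - 11*y^3 + 42*y^2 - 64*y + 32) = (y - 4)*(y + 1)*(y^3 - 7*y^2 + 14*y - 8) = (y - 4)^2*(y + 1)*(y^2 - 3*y + 2) = (y - 4)^2*(y - 1)*(y + 1)*(y - 2)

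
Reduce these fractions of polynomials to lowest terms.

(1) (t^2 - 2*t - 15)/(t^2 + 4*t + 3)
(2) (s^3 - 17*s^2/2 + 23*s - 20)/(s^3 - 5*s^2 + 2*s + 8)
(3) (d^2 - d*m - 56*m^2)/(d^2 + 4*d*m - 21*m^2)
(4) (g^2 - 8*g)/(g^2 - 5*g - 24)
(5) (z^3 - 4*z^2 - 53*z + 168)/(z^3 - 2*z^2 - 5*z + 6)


(1) = (t - 5)/(t + 1)
(2) = (2*s - 5)/(2*s + 2)
(3) = (d - 8*m)/(d - 3*m)
(4) = g/(g + 3)
(5) = (z^2 - z - 56)/(z^2 + z - 2)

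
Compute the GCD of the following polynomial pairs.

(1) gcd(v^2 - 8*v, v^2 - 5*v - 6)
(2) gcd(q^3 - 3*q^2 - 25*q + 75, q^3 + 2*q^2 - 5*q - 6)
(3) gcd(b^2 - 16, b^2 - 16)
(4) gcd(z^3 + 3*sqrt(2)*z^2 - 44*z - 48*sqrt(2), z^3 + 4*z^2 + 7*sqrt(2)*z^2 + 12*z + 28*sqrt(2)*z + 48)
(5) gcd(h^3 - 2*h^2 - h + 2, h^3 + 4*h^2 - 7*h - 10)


(1) = gcd(v*(v - 8), (v - 6)*(v + 1)) = 1
(2) = gcd((q - 5)*(q - 3)*(q + 5), (q - 2)*(q + 1)*(q + 3)) = 1
(3) = b^2 - 16
(4) = z^2 + 7*sqrt(2)*z + 12
(5) = gcd((h - 2)*(h - 1)*(h + 1), (h - 2)*(h + 1)*(h + 5)) = h^2 - h - 2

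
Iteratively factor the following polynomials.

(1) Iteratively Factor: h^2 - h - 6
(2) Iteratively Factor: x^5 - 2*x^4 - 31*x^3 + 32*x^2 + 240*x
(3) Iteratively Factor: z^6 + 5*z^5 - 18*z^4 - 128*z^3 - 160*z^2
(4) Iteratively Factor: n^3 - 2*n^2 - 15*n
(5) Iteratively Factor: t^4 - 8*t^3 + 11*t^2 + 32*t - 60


(1) = (h - 3)*(h + 2)
(2) = (x + 4)*(x^4 - 6*x^3 - 7*x^2 + 60*x) = (x + 3)*(x + 4)*(x^3 - 9*x^2 + 20*x) = (x - 5)*(x + 3)*(x + 4)*(x^2 - 4*x) = (x - 5)*(x - 4)*(x + 3)*(x + 4)*(x)
(3) = (z + 4)*(z^5 + z^4 - 22*z^3 - 40*z^2) = z*(z + 4)*(z^4 + z^3 - 22*z^2 - 40*z) = z^2*(z + 4)*(z^3 + z^2 - 22*z - 40) = z^2*(z - 5)*(z + 4)*(z^2 + 6*z + 8) = z^2*(z - 5)*(z + 2)*(z + 4)*(z + 4)
(4) = (n - 5)*(n^2 + 3*n) = n*(n - 5)*(n + 3)
(5) = (t - 5)*(t^3 - 3*t^2 - 4*t + 12) = (t - 5)*(t - 3)*(t^2 - 4) = (t - 5)*(t - 3)*(t - 2)*(t + 2)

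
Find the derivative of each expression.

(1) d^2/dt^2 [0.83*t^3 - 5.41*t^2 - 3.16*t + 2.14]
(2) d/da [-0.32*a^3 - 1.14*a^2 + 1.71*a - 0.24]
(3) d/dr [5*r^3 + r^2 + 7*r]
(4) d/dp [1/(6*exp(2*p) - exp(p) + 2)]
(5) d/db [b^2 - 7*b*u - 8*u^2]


(1) = 4.98*t - 10.82
(2) = -0.96*a^2 - 2.28*a + 1.71
(3) = 15*r^2 + 2*r + 7
(4) = (1 - 12*exp(p))*exp(p)/(6*exp(2*p) - exp(p) + 2)^2
(5) = 2*b - 7*u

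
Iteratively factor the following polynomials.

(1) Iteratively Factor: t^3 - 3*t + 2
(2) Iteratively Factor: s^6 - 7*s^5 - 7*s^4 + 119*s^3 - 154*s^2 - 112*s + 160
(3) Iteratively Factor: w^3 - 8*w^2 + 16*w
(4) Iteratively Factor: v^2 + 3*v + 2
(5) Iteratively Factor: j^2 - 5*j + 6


(1) = (t - 1)*(t^2 + t - 2) = (t - 1)*(t + 2)*(t - 1)
(2) = (s + 4)*(s^5 - 11*s^4 + 37*s^3 - 29*s^2 - 38*s + 40) = (s - 5)*(s + 4)*(s^4 - 6*s^3 + 7*s^2 + 6*s - 8) = (s - 5)*(s - 4)*(s + 4)*(s^3 - 2*s^2 - s + 2) = (s - 5)*(s - 4)*(s - 1)*(s + 4)*(s^2 - s - 2) = (s - 5)*(s - 4)*(s - 2)*(s - 1)*(s + 4)*(s + 1)
(3) = (w - 4)*(w^2 - 4*w) = (w - 4)^2*(w)
(4) = (v + 1)*(v + 2)
(5) = (j - 2)*(j - 3)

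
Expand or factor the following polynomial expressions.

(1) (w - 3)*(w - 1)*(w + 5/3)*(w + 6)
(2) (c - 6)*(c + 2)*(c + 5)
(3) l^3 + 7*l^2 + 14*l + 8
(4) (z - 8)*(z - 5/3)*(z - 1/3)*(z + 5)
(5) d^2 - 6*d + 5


(1) = w^4 + 11*w^3/3 - 53*w^2/3 - 17*w + 30
(2) = c^3 + c^2 - 32*c - 60
(3) = (l + 1)*(l + 2)*(l + 4)
(4) = z^4 - 5*z^3 - 301*z^2/9 + 235*z/3 - 200/9
(5) = (d - 5)*(d - 1)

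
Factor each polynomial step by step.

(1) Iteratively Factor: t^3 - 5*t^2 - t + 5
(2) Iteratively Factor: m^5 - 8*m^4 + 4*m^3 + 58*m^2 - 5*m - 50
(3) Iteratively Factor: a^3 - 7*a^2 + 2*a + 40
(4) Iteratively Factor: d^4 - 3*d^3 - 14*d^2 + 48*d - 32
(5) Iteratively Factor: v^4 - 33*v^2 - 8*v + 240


(1) = (t - 1)*(t^2 - 4*t - 5) = (t - 5)*(t - 1)*(t + 1)
(2) = (m - 5)*(m^4 - 3*m^3 - 11*m^2 + 3*m + 10) = (m - 5)*(m + 1)*(m^3 - 4*m^2 - 7*m + 10) = (m - 5)^2*(m + 1)*(m^2 + m - 2) = (m - 5)^2*(m - 1)*(m + 1)*(m + 2)
(3) = (a - 5)*(a^2 - 2*a - 8) = (a - 5)*(a - 4)*(a + 2)
(4) = (d - 1)*(d^3 - 2*d^2 - 16*d + 32) = (d - 1)*(d + 4)*(d^2 - 6*d + 8) = (d - 4)*(d - 1)*(d + 4)*(d - 2)
(5) = (v - 3)*(v^3 + 3*v^2 - 24*v - 80) = (v - 3)*(v + 4)*(v^2 - v - 20) = (v - 3)*(v + 4)^2*(v - 5)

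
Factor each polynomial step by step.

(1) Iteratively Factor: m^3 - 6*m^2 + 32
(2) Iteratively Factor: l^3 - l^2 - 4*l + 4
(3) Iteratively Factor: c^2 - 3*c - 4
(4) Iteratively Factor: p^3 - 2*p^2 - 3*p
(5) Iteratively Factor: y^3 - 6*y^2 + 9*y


(1) = (m - 4)*(m^2 - 2*m - 8) = (m - 4)^2*(m + 2)
(2) = (l - 1)*(l^2 - 4) = (l - 2)*(l - 1)*(l + 2)
(3) = (c - 4)*(c + 1)
(4) = (p)*(p^2 - 2*p - 3) = p*(p + 1)*(p - 3)
(5) = (y)*(y^2 - 6*y + 9) = y*(y - 3)*(y - 3)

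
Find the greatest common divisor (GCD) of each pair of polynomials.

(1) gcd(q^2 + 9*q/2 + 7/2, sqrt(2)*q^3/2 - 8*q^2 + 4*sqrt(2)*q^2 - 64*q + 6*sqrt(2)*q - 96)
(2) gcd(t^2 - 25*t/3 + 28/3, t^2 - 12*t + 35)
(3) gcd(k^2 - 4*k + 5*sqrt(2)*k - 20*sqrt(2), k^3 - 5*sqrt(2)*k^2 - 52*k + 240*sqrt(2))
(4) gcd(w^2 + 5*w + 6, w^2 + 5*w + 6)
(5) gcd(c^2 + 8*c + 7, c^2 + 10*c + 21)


(1) = 1
(2) = gcd((t - 7)*(t - 4/3), (t - 7)*(t - 5)) = t - 7
(3) = gcd((k - 4)*(k + 5*sqrt(2)), (k - 6*sqrt(2))*(k - 4*sqrt(2))*(k + 5*sqrt(2))) = k + 5*sqrt(2)
(4) = w^2 + 5*w + 6
(5) = c + 7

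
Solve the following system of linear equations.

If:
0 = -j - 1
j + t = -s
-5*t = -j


Then:
j = -1
s = 6/5
t = -1/5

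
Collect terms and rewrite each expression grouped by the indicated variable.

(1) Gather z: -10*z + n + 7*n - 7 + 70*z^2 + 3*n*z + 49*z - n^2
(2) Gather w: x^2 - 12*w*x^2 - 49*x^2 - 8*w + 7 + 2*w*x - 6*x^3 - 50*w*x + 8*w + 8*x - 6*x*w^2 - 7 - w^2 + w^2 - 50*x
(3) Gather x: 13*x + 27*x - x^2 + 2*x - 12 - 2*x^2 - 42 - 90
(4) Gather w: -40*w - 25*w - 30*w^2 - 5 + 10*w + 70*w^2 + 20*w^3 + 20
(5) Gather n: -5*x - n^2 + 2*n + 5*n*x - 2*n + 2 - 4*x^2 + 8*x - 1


(1) = -n^2 + 8*n + 70*z^2 + z*(3*n + 39) - 7
(2) = -6*w^2*x + w*(-12*x^2 - 48*x) - 6*x^3 - 48*x^2 - 42*x
(3) = -3*x^2 + 42*x - 144
(4) = 20*w^3 + 40*w^2 - 55*w + 15
(5) = -n^2 + 5*n*x - 4*x^2 + 3*x + 1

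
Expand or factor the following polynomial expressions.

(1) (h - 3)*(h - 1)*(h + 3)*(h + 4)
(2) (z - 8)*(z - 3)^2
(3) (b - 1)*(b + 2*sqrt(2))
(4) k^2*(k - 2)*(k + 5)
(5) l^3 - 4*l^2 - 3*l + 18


(1) = h^4 + 3*h^3 - 13*h^2 - 27*h + 36
(2) = z^3 - 14*z^2 + 57*z - 72
(3) = b^2 - b + 2*sqrt(2)*b - 2*sqrt(2)
(4) = k^4 + 3*k^3 - 10*k^2
(5) = (l - 3)^2*(l + 2)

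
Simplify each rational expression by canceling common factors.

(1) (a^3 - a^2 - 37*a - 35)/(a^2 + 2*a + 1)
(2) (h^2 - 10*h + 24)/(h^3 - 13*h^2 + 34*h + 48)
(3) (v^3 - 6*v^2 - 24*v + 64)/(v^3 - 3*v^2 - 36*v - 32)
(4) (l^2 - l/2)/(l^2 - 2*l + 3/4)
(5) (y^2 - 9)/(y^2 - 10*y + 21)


(1) = (a^2 - 2*a - 35)/(a + 1)
(2) = (h - 4)/(h^2 - 7*h - 8)
(3) = (v - 2)/(v + 1)
(4) = 2*l/(2*l - 3)
(5) = (y + 3)/(y - 7)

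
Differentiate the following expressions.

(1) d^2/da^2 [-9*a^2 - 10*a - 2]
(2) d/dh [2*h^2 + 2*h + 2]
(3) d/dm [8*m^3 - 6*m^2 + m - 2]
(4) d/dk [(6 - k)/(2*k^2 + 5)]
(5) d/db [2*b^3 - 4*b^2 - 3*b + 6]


(1) = -18
(2) = 4*h + 2
(3) = 24*m^2 - 12*m + 1
(4) = (-2*k^2 + 4*k*(k - 6) - 5)/(2*k^2 + 5)^2
(5) = 6*b^2 - 8*b - 3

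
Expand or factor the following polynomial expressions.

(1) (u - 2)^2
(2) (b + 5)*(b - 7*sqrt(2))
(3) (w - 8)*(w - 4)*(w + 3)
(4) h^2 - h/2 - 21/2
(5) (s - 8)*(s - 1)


(1) = u^2 - 4*u + 4
(2) = b^2 - 7*sqrt(2)*b + 5*b - 35*sqrt(2)
(3) = w^3 - 9*w^2 - 4*w + 96
(4) = (h - 7/2)*(h + 3)
(5) = s^2 - 9*s + 8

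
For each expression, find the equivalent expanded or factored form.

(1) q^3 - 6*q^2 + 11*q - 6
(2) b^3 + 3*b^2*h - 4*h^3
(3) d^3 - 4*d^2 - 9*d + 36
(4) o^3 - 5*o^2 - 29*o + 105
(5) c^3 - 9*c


(1) = (q - 3)*(q - 2)*(q - 1)
(2) = (b - h)*(b + 2*h)^2
(3) = (d - 4)*(d - 3)*(d + 3)
(4) = (o - 7)*(o - 3)*(o + 5)
(5) = c*(c - 3)*(c + 3)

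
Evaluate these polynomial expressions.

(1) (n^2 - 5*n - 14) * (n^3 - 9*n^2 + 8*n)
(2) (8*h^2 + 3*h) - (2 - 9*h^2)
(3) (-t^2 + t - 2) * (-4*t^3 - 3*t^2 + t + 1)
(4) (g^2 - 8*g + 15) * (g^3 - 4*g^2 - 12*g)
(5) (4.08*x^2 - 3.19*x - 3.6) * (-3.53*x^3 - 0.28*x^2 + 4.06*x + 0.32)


(1) = n^5 - 14*n^4 + 39*n^3 + 86*n^2 - 112*n
(2) = 17*h^2 + 3*h - 2
(3) = 4*t^5 - t^4 + 4*t^3 + 6*t^2 - t - 2
(4) = g^5 - 12*g^4 + 35*g^3 + 36*g^2 - 180*g
(5) = -14.4024*x^5 + 10.1183*x^4 + 30.166*x^3 - 10.6378*x^2 - 15.6368*x - 1.152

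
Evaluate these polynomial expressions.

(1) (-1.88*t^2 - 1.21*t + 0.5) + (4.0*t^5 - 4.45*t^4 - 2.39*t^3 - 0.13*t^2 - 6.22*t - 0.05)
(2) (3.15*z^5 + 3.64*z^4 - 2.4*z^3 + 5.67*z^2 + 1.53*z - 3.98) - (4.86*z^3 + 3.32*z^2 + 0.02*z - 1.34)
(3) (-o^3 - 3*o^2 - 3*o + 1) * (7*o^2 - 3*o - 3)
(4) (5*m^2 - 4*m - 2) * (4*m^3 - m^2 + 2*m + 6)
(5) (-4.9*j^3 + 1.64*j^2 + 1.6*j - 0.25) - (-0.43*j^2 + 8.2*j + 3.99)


(1) = 4.0*t^5 - 4.45*t^4 - 2.39*t^3 - 2.01*t^2 - 7.43*t + 0.45
(2) = 3.15*z^5 + 3.64*z^4 - 7.26*z^3 + 2.35*z^2 + 1.51*z - 2.64
(3) = -7*o^5 - 18*o^4 - 9*o^3 + 25*o^2 + 6*o - 3
(4) = 20*m^5 - 21*m^4 + 6*m^3 + 24*m^2 - 28*m - 12
(5) = -4.9*j^3 + 2.07*j^2 - 6.6*j - 4.24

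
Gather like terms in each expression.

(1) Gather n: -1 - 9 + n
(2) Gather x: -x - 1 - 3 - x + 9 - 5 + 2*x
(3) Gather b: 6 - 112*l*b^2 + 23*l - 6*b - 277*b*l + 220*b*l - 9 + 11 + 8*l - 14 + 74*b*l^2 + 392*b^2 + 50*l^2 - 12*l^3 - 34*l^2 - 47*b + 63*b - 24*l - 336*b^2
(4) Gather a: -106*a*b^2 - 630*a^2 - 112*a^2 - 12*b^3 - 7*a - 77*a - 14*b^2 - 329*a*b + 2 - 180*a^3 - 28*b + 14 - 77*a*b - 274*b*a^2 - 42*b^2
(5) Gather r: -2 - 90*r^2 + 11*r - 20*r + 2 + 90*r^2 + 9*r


(1) = n - 10
(2) = 0
(3) = b^2*(56 - 112*l) + b*(74*l^2 - 57*l + 10) - 12*l^3 + 16*l^2 + 7*l - 6
(4) = -180*a^3 + a^2*(-274*b - 742) + a*(-106*b^2 - 406*b - 84) - 12*b^3 - 56*b^2 - 28*b + 16
(5) = 0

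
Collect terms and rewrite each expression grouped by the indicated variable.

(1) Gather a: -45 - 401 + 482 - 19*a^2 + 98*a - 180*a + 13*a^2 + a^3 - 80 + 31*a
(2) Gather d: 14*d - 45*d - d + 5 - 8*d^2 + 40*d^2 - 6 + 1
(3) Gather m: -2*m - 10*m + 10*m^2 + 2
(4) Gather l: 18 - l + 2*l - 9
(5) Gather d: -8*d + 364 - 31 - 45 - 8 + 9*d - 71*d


(1) = a^3 - 6*a^2 - 51*a - 44
(2) = 32*d^2 - 32*d
(3) = 10*m^2 - 12*m + 2
(4) = l + 9
(5) = 280 - 70*d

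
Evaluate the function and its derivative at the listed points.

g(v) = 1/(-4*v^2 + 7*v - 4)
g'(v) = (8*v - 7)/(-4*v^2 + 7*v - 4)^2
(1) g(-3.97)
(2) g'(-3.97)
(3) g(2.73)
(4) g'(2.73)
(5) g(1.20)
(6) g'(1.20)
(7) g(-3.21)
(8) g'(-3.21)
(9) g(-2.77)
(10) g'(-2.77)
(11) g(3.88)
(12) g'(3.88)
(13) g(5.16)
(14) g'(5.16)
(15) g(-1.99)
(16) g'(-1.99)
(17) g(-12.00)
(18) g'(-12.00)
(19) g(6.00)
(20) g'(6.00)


(1) = -0.01
(2) = -0.00
(3) = -0.07
(4) = 0.07
(5) = -0.74
(6) = 1.41
(7) = -0.01
(8) = -0.01
(9) = -0.02
(10) = -0.01
(11) = -0.03
(12) = 0.02
(13) = -0.01
(14) = 0.01
(15) = -0.03
(16) = -0.02
(17) = -0.00
(18) = -0.00
(19) = -0.01
(20) = 0.00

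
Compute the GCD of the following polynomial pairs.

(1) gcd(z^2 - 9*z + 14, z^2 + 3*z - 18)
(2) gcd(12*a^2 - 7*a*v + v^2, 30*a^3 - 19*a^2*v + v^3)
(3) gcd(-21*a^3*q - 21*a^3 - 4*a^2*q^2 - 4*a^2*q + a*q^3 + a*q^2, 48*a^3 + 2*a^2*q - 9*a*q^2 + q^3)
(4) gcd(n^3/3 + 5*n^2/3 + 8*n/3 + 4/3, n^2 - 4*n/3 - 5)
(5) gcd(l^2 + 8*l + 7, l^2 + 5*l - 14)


(1) = 1
(2) = gcd((-4*a + v)*(-3*a + v), (-3*a + v)*(-2*a + v)*(5*a + v)) = -3*a + v
(3) = gcd((-7*a + q)*(3*a + q)*(a*q + a), (-8*a + q)*(-3*a + q)*(2*a + q)) = 1
(4) = 1
(5) = gcd((l + 1)*(l + 7), (l - 2)*(l + 7)) = l + 7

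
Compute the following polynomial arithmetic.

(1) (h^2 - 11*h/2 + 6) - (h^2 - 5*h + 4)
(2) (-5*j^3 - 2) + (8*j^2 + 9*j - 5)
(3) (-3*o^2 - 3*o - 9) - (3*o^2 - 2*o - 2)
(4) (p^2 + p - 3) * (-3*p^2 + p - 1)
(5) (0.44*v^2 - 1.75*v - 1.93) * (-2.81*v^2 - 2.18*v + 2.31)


(1) = 2 - h/2
(2) = -5*j^3 + 8*j^2 + 9*j - 7
(3) = -6*o^2 - o - 7
(4) = -3*p^4 - 2*p^3 + 9*p^2 - 4*p + 3
(5) = -1.2364*v^4 + 3.9583*v^3 + 10.2547*v^2 + 0.1649*v - 4.4583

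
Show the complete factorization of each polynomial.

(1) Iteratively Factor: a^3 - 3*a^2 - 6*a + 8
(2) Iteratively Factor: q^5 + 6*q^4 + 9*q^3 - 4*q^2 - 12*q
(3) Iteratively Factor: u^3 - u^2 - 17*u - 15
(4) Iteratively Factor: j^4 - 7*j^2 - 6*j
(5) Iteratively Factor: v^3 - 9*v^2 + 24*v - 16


(1) = (a + 2)*(a^2 - 5*a + 4) = (a - 4)*(a + 2)*(a - 1)
(2) = (q + 2)*(q^4 + 4*q^3 + q^2 - 6*q) = q*(q + 2)*(q^3 + 4*q^2 + q - 6) = q*(q - 1)*(q + 2)*(q^2 + 5*q + 6) = q*(q - 1)*(q + 2)^2*(q + 3)
(3) = (u + 1)*(u^2 - 2*u - 15) = (u + 1)*(u + 3)*(u - 5)
(4) = (j + 1)*(j^3 - j^2 - 6*j) = j*(j + 1)*(j^2 - j - 6) = j*(j - 3)*(j + 1)*(j + 2)
(5) = (v - 4)*(v^2 - 5*v + 4) = (v - 4)*(v - 1)*(v - 4)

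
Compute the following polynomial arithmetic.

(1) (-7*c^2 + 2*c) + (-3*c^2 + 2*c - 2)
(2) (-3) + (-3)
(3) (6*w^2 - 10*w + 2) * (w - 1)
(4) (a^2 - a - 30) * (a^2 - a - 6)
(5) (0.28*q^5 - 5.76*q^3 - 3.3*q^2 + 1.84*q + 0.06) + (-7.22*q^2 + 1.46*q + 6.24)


(1) = -10*c^2 + 4*c - 2
(2) = -6
(3) = 6*w^3 - 16*w^2 + 12*w - 2
(4) = a^4 - 2*a^3 - 35*a^2 + 36*a + 180
(5) = 0.28*q^5 - 5.76*q^3 - 10.52*q^2 + 3.3*q + 6.3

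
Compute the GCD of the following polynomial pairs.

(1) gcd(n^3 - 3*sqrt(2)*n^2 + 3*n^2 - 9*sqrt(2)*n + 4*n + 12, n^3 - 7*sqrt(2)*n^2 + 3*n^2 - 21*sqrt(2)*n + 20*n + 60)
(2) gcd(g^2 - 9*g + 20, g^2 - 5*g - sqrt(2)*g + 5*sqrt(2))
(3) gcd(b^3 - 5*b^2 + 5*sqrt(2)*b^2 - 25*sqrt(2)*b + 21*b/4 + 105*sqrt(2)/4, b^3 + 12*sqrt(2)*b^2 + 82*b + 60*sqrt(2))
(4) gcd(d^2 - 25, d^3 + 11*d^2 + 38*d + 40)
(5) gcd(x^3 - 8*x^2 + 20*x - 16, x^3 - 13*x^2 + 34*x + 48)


(1) = n^2 + n*(3 - 2*sqrt(2)) - 6*sqrt(2)
(2) = g - 5
(3) = gcd((b - 7/2)*(b - 3/2)*(b + 5*sqrt(2)), (b + sqrt(2))*(b + 5*sqrt(2))*(b + 6*sqrt(2))) = b + 5*sqrt(2)
(4) = gcd((d - 5)*(d + 5), (d + 2)*(d + 4)*(d + 5)) = d + 5
(5) = 1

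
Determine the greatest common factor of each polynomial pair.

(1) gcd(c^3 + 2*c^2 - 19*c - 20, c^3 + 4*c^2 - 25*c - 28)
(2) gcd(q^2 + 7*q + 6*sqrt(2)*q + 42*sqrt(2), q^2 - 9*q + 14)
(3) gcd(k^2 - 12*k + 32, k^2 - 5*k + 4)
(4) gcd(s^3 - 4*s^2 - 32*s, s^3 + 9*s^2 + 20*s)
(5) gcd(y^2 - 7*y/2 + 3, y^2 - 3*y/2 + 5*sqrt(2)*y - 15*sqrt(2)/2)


(1) = c^2 - 3*c - 4
(2) = 1
(3) = k - 4
(4) = s^2 + 4*s
(5) = y - 3/2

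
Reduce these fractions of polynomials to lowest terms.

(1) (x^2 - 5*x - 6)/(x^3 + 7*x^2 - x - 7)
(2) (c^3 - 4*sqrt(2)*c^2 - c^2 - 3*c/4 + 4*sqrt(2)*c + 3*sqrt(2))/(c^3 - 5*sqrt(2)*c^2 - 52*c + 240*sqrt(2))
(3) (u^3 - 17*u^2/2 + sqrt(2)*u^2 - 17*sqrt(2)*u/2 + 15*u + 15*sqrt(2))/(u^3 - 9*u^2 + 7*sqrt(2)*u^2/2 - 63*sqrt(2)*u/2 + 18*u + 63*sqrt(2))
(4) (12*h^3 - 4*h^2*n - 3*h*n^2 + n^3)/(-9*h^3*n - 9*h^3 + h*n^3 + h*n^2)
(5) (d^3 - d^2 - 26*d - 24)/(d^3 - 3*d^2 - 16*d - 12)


(1) = (x - 6)/(x^2 + 6*x - 7)
(2) = (4*c^2 - 4*c - 3)/(4*c^2 - 4*sqrt(2)*c - 240)
(3) = (4*u^2 + u*(-10 + 4*sqrt(2)) - 10*sqrt(2))/(4*u^2 + u*(-12 + 14*sqrt(2)) - 42*sqrt(2))
(4) = (-4*h^2 + n^2)/(3*h^2*n + 3*h^2 + h*n^2 + h*n)
(5) = (d + 4)/(d + 2)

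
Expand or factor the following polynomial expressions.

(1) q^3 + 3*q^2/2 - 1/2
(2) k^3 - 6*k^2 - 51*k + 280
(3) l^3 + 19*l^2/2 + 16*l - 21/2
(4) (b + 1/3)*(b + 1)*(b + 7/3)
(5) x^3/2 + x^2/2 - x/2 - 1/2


(1) = (q - 1/2)*(q + 1)^2
(2) = (k - 8)*(k - 5)*(k + 7)
(3) = (l - 1/2)*(l + 3)*(l + 7)
(4) = b^3 + 11*b^2/3 + 31*b/9 + 7/9
(5) = (x/2 + 1/2)*(x - 1)*(x + 1)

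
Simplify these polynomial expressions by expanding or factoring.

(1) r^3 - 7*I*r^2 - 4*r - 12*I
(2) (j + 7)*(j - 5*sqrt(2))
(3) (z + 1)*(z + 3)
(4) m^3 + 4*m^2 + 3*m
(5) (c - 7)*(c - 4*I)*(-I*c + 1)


(1) = (r - 6*I)*(r - 2*I)*(r + I)
(2) = j^2 - 5*sqrt(2)*j + 7*j - 35*sqrt(2)
(3) = z^2 + 4*z + 3
(4) = m*(m + 1)*(m + 3)
(5) = -I*c^3 - 3*c^2 + 7*I*c^2 + 21*c - 4*I*c + 28*I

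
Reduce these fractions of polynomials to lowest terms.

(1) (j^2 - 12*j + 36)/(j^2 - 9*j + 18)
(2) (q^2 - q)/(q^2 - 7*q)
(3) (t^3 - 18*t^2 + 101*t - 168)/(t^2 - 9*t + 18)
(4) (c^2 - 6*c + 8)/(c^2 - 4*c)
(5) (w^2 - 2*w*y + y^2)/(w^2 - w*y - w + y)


(1) = (j - 6)/(j - 3)
(2) = (q - 1)/(q - 7)
(3) = (t^2 - 15*t + 56)/(t - 6)
(4) = (c - 2)/c
(5) = (w - y)/(w - 1)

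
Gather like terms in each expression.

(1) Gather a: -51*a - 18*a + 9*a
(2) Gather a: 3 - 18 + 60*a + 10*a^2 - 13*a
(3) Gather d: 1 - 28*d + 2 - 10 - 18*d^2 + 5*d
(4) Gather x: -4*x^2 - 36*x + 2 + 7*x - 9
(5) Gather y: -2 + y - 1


(1) = -60*a
(2) = 10*a^2 + 47*a - 15
(3) = -18*d^2 - 23*d - 7
(4) = -4*x^2 - 29*x - 7
(5) = y - 3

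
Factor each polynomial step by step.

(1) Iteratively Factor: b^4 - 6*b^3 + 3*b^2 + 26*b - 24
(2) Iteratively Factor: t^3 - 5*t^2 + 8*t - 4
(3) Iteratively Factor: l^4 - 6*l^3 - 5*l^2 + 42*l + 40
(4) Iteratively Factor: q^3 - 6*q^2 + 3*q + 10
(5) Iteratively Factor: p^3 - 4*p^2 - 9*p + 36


(1) = (b - 3)*(b^3 - 3*b^2 - 6*b + 8) = (b - 3)*(b - 1)*(b^2 - 2*b - 8) = (b - 4)*(b - 3)*(b - 1)*(b + 2)
(2) = (t - 2)*(t^2 - 3*t + 2) = (t - 2)^2*(t - 1)
(3) = (l + 1)*(l^3 - 7*l^2 + 2*l + 40) = (l - 4)*(l + 1)*(l^2 - 3*l - 10) = (l - 5)*(l - 4)*(l + 1)*(l + 2)
(4) = (q - 2)*(q^2 - 4*q - 5) = (q - 5)*(q - 2)*(q + 1)
(5) = (p + 3)*(p^2 - 7*p + 12) = (p - 3)*(p + 3)*(p - 4)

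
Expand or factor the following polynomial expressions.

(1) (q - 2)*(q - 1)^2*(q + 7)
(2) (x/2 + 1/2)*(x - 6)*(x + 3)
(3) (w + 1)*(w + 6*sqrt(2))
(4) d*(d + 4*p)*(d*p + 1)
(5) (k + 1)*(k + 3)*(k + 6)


(1) = q^4 + 3*q^3 - 23*q^2 + 33*q - 14
(2) = x^3/2 - x^2 - 21*x/2 - 9
(3) = w^2 + w + 6*sqrt(2)*w + 6*sqrt(2)
(4) = d^3*p + 4*d^2*p^2 + d^2 + 4*d*p
(5) = k^3 + 10*k^2 + 27*k + 18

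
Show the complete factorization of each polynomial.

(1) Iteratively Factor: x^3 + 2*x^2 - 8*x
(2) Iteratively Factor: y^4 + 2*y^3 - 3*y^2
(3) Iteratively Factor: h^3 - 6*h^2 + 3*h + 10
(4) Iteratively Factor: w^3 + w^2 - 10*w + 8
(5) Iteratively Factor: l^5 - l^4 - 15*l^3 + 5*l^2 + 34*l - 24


(1) = (x + 4)*(x^2 - 2*x) = (x - 2)*(x + 4)*(x)
(2) = (y - 1)*(y^3 + 3*y^2) = y*(y - 1)*(y^2 + 3*y) = y^2*(y - 1)*(y + 3)
(3) = (h + 1)*(h^2 - 7*h + 10) = (h - 2)*(h + 1)*(h - 5)
(4) = (w + 4)*(w^2 - 3*w + 2) = (w - 2)*(w + 4)*(w - 1)
(5) = (l - 1)*(l^4 - 15*l^2 - 10*l + 24) = (l - 1)^2*(l^3 + l^2 - 14*l - 24) = (l - 4)*(l - 1)^2*(l^2 + 5*l + 6) = (l - 4)*(l - 1)^2*(l + 3)*(l + 2)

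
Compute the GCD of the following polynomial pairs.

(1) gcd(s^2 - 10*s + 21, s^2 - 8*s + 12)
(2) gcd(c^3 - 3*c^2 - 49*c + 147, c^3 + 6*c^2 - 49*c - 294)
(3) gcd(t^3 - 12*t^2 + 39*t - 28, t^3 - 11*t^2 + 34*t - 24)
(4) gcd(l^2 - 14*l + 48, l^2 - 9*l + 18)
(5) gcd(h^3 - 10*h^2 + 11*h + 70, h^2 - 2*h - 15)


(1) = 1
(2) = c^2 - 49
(3) = gcd((t - 7)*(t - 4)*(t - 1), (t - 6)*(t - 4)*(t - 1)) = t^2 - 5*t + 4
(4) = l - 6
(5) = gcd((h - 7)*(h - 5)*(h + 2), (h - 5)*(h + 3)) = h - 5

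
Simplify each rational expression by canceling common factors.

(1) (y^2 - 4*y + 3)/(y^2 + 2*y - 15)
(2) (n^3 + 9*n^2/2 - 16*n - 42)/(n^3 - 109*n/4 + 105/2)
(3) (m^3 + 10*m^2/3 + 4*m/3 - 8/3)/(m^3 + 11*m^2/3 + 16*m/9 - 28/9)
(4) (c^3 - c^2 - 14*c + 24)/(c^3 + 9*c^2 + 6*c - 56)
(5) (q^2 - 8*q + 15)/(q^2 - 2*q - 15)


(1) = (y - 1)/(y + 5)
(2) = (2*n + 4)/(2*n - 5)
(3) = (3*m + 6)/(3*m + 7)
(4) = (c - 3)/(c + 7)
(5) = (q - 3)/(q + 3)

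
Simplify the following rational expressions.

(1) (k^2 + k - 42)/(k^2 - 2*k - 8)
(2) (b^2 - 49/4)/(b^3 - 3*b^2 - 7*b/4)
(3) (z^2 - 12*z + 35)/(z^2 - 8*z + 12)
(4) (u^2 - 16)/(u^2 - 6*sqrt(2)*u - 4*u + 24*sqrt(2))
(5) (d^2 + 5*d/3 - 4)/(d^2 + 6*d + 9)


(1) = (k^2 + k - 42)/(k^2 - 2*k - 8)
(2) = (2*b + 7)/(2*b^2 + b)
(3) = (z^2 - 12*z + 35)/(z^2 - 8*z + 12)
(4) = (u + 4)/(u - 6*sqrt(2))
(5) = (3*d - 4)/(3*d + 9)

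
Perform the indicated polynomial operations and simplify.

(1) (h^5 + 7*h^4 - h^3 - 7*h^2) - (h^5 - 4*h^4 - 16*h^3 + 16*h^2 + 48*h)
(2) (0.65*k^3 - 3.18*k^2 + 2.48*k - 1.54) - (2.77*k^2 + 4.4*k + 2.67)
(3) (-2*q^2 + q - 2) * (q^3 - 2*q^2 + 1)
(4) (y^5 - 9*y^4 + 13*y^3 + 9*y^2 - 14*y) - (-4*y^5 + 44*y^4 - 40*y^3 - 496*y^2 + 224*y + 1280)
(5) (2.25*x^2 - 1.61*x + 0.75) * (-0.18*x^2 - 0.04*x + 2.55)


(1) = 11*h^4 + 15*h^3 - 23*h^2 - 48*h
(2) = 0.65*k^3 - 5.95*k^2 - 1.92*k - 4.21
(3) = -2*q^5 + 5*q^4 - 4*q^3 + 2*q^2 + q - 2
(4) = 5*y^5 - 53*y^4 + 53*y^3 + 505*y^2 - 238*y - 1280
(5) = -0.405*x^4 + 0.1998*x^3 + 5.6669*x^2 - 4.1355*x + 1.9125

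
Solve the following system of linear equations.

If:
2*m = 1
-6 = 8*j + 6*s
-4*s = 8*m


Then:
j = 0
m = 1/2
s = -1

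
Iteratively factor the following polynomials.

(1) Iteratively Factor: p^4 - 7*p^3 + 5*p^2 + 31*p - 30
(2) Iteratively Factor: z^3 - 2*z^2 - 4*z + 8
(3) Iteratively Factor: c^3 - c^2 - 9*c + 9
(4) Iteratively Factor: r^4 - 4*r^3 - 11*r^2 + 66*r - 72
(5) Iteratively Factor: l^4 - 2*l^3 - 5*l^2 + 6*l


(1) = (p + 2)*(p^3 - 9*p^2 + 23*p - 15) = (p - 1)*(p + 2)*(p^2 - 8*p + 15) = (p - 3)*(p - 1)*(p + 2)*(p - 5)
(2) = (z - 2)*(z^2 - 4) = (z - 2)^2*(z + 2)
(3) = (c + 3)*(c^2 - 4*c + 3) = (c - 3)*(c + 3)*(c - 1)
(4) = (r + 4)*(r^3 - 8*r^2 + 21*r - 18) = (r - 2)*(r + 4)*(r^2 - 6*r + 9) = (r - 3)*(r - 2)*(r + 4)*(r - 3)
(5) = (l + 2)*(l^3 - 4*l^2 + 3*l) = (l - 3)*(l + 2)*(l^2 - l) = l*(l - 3)*(l + 2)*(l - 1)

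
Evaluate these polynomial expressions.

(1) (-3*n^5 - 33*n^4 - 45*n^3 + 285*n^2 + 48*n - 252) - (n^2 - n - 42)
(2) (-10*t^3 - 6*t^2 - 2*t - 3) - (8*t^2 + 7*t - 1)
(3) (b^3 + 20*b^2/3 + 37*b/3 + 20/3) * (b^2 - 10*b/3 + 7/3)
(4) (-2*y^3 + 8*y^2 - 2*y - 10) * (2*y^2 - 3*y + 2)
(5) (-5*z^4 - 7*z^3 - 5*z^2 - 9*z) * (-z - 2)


(1) = -3*n^5 - 33*n^4 - 45*n^3 + 284*n^2 + 49*n - 210
(2) = -10*t^3 - 14*t^2 - 9*t - 2
(3) = b^5 + 10*b^4/3 - 68*b^3/9 - 170*b^2/9 + 59*b/9 + 140/9
(4) = -4*y^5 + 22*y^4 - 32*y^3 + 2*y^2 + 26*y - 20
(5) = 5*z^5 + 17*z^4 + 19*z^3 + 19*z^2 + 18*z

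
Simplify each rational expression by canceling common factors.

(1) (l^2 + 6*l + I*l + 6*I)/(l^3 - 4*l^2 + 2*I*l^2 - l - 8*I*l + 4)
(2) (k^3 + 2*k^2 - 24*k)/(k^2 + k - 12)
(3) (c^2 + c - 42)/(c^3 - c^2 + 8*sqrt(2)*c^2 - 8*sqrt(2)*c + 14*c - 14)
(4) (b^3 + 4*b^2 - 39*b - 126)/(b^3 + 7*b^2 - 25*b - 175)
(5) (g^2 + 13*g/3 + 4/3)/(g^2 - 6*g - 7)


(1) = (l + 6)/(l^2 + l*(-4 + I) - 4*I)
(2) = (k^3 + 2*k^2 - 24*k)/(k^2 + k - 12)
(3) = (c^2 + c - 42)/(c^3 + c^2*(-1 + 8*sqrt(2)) + c*(14 - 8*sqrt(2)) - 14)
(4) = (b^2 - 3*b - 18)/(b^2 - 25)
(5) = (3*g^2 + 13*g + 4)/(3*g^2 - 18*g - 21)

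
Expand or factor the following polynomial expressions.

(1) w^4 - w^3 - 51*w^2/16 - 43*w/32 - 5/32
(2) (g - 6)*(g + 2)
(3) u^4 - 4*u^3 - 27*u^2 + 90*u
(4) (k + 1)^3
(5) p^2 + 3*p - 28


(1) = (w - 5/2)*(w + 1/4)^2*(w + 1)
(2) = g^2 - 4*g - 12
(3) = u*(u - 6)*(u - 3)*(u + 5)
(4) = k^3 + 3*k^2 + 3*k + 1
(5) = (p - 4)*(p + 7)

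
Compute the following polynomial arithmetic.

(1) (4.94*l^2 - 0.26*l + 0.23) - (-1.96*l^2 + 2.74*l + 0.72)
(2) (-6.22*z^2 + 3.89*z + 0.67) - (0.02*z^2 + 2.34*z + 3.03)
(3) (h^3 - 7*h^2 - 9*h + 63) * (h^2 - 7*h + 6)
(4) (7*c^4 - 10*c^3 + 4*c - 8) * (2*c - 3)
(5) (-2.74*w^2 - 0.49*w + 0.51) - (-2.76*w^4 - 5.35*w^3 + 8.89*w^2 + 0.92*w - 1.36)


(1) = 6.9*l^2 - 3.0*l - 0.49
(2) = -6.24*z^2 + 1.55*z - 2.36
(3) = h^5 - 14*h^4 + 46*h^3 + 84*h^2 - 495*h + 378
(4) = 14*c^5 - 41*c^4 + 30*c^3 + 8*c^2 - 28*c + 24
(5) = 2.76*w^4 + 5.35*w^3 - 11.63*w^2 - 1.41*w + 1.87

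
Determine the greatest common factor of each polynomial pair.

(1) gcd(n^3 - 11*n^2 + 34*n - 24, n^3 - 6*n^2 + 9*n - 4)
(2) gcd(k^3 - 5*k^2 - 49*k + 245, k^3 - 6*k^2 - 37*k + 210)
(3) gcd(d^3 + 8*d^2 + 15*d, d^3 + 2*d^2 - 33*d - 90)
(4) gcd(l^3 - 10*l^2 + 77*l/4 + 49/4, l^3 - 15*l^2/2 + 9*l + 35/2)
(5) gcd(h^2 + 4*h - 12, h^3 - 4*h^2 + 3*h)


(1) = n^2 - 5*n + 4
(2) = k^2 - 12*k + 35
(3) = d^2 + 8*d + 15
(4) = gcd((l - 7)*(l - 7/2)*(l + 1/2), (l - 5)*(l - 7/2)*(l + 1)) = l - 7/2
(5) = 1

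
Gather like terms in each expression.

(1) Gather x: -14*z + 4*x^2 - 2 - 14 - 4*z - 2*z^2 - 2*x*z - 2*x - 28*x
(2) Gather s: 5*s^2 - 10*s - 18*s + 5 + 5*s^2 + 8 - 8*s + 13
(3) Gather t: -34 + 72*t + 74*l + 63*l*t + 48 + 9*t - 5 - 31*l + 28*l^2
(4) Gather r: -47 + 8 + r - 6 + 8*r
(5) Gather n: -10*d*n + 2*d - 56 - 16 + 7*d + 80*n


(1) = 4*x^2 + x*(-2*z - 30) - 2*z^2 - 18*z - 16
(2) = 10*s^2 - 36*s + 26
(3) = 28*l^2 + 43*l + t*(63*l + 81) + 9
(4) = 9*r - 45
(5) = 9*d + n*(80 - 10*d) - 72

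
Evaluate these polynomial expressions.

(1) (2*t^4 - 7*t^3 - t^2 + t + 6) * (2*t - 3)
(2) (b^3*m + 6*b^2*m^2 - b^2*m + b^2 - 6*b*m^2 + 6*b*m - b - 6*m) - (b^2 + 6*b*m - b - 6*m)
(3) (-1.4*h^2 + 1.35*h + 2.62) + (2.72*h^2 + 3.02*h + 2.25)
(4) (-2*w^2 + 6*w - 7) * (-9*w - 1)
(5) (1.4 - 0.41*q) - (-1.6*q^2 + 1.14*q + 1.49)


(1) = 4*t^5 - 20*t^4 + 19*t^3 + 5*t^2 + 9*t - 18
(2) = b^3*m + 6*b^2*m^2 - b^2*m - 6*b*m^2
(3) = 1.32*h^2 + 4.37*h + 4.87
(4) = 18*w^3 - 52*w^2 + 57*w + 7
(5) = 1.6*q^2 - 1.55*q - 0.09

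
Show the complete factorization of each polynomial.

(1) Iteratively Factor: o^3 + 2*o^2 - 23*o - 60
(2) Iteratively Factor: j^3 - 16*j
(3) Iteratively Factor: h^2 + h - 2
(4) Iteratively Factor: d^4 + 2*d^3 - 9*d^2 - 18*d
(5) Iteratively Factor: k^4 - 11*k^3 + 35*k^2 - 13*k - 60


(1) = (o + 4)*(o^2 - 2*o - 15) = (o - 5)*(o + 4)*(o + 3)
(2) = (j)*(j^2 - 16) = j*(j - 4)*(j + 4)
(3) = (h - 1)*(h + 2)
(4) = (d + 2)*(d^3 - 9*d) = d*(d + 2)*(d^2 - 9) = d*(d - 3)*(d + 2)*(d + 3)
(5) = (k - 5)*(k^3 - 6*k^2 + 5*k + 12) = (k - 5)*(k - 4)*(k^2 - 2*k - 3) = (k - 5)*(k - 4)*(k + 1)*(k - 3)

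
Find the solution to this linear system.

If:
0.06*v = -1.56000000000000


Then:
v = -26.00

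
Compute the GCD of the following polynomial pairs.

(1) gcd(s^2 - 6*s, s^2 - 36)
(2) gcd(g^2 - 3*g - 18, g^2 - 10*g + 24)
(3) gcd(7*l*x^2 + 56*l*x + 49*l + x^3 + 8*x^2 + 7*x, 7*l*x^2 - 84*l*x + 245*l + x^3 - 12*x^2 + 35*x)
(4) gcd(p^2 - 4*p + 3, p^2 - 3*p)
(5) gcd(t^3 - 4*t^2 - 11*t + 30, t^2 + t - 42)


(1) = s - 6
(2) = gcd((g - 6)*(g + 3), (g - 6)*(g - 4)) = g - 6
(3) = gcd((7*l + x)*(x + 1)*(x + 7), (7*l + x)*(x - 7)*(x - 5)) = 7*l + x
(4) = gcd((p - 3)*(p - 1), p*(p - 3)) = p - 3
(5) = gcd((t - 5)*(t - 2)*(t + 3), (t - 6)*(t + 7)) = 1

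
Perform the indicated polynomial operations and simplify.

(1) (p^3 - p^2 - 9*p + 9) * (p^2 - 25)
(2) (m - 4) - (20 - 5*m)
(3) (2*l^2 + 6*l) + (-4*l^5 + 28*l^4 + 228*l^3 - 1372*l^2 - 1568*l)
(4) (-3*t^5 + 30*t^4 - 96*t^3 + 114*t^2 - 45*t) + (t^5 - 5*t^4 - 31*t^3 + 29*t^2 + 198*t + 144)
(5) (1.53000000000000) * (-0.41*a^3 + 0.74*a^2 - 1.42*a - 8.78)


(1) = p^5 - p^4 - 34*p^3 + 34*p^2 + 225*p - 225
(2) = 6*m - 24
(3) = -4*l^5 + 28*l^4 + 228*l^3 - 1370*l^2 - 1562*l
(4) = -2*t^5 + 25*t^4 - 127*t^3 + 143*t^2 + 153*t + 144
(5) = -0.6273*a^3 + 1.1322*a^2 - 2.1726*a - 13.4334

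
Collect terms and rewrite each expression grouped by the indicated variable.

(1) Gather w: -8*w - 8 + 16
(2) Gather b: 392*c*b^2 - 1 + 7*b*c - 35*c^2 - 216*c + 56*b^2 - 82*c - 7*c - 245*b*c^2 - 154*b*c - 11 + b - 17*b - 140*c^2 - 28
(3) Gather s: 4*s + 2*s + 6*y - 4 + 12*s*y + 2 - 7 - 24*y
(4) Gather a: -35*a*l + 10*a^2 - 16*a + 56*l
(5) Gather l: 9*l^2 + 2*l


(1) = 8 - 8*w
(2) = b^2*(392*c + 56) + b*(-245*c^2 - 147*c - 16) - 175*c^2 - 305*c - 40
(3) = s*(12*y + 6) - 18*y - 9
(4) = 10*a^2 + a*(-35*l - 16) + 56*l
(5) = 9*l^2 + 2*l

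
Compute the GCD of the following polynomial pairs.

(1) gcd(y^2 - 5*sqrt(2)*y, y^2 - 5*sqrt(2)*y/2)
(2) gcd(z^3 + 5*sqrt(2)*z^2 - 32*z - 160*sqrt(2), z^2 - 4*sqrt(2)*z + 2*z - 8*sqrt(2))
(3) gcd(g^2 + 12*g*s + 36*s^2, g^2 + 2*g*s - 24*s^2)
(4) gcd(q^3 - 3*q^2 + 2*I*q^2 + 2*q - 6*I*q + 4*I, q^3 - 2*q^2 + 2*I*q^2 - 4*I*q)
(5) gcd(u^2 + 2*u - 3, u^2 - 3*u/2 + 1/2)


(1) = gcd(y*(y - 5*sqrt(2)), y*(y - 5*sqrt(2)/2)) = y
(2) = z - 4*sqrt(2)
(3) = g + 6*s
(4) = q^2 + q*(-2 + 2*I) - 4*I
(5) = u - 1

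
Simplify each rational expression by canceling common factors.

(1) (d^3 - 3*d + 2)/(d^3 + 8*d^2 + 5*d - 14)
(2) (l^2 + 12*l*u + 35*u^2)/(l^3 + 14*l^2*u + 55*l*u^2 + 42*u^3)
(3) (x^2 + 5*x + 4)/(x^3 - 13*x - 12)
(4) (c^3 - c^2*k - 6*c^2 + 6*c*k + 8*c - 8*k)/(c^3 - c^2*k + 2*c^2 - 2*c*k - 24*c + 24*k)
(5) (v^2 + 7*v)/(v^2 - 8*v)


(1) = (d - 1)/(d + 7)
(2) = (l + 5*u)/(l^2 + 7*l*u + 6*u^2)
(3) = (x + 4)/(x^2 - x - 12)
(4) = (c - 2)/(c + 6)
(5) = (v + 7)/(v - 8)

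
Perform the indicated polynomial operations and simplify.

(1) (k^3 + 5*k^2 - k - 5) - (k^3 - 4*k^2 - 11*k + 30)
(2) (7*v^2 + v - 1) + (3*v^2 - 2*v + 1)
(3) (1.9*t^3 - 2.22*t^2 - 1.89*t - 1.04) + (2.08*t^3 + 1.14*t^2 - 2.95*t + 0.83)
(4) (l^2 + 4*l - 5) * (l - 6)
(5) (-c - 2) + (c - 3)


(1) = 9*k^2 + 10*k - 35
(2) = 10*v^2 - v
(3) = 3.98*t^3 - 1.08*t^2 - 4.84*t - 0.21
(4) = l^3 - 2*l^2 - 29*l + 30
(5) = -5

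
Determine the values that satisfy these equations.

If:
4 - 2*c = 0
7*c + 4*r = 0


Then:
c = 2
r = -7/2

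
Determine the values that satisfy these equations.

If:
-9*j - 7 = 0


Then:
j = -7/9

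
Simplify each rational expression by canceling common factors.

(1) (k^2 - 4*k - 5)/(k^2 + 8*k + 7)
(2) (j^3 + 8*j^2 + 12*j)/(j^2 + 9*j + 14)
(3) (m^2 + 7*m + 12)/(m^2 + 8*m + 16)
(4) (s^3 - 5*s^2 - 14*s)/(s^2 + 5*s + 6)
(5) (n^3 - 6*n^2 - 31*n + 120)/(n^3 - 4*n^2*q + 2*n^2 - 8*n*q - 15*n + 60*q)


(1) = (k - 5)/(k + 7)
(2) = (j^2 + 6*j)/(j + 7)
(3) = (m + 3)/(m + 4)
(4) = (s^2 - 7*s)/(s + 3)
(5) = (8 - n)/(-n + 4*q)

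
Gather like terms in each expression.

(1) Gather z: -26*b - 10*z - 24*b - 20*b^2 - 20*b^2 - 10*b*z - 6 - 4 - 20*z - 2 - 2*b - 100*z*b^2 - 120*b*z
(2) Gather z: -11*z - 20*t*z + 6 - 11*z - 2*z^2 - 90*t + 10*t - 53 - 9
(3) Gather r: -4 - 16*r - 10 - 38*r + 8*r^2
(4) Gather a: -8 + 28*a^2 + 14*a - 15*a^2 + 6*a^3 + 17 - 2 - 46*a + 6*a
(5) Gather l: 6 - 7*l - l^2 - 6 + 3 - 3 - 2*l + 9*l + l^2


(1) = -40*b^2 - 52*b + z*(-100*b^2 - 130*b - 30) - 12
(2) = -80*t - 2*z^2 + z*(-20*t - 22) - 56
(3) = 8*r^2 - 54*r - 14
(4) = 6*a^3 + 13*a^2 - 26*a + 7
(5) = 0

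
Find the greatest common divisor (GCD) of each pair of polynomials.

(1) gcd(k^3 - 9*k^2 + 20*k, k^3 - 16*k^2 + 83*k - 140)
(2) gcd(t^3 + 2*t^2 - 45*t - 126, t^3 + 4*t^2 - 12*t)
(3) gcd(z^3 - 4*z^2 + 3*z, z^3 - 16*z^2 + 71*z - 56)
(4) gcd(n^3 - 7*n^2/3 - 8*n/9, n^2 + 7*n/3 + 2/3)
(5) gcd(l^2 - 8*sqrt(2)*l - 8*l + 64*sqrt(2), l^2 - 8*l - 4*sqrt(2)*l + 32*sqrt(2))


(1) = k^2 - 9*k + 20
(2) = t + 6
(3) = gcd(z*(z - 3)*(z - 1), (z - 8)*(z - 7)*(z - 1)) = z - 1
(4) = gcd(n*(n - 8/3)*(n + 1/3), (n + 1/3)*(n + 2)) = n + 1/3
(5) = gcd((l - 8)*(l - 8*sqrt(2)), (l - 8)*(l - 4*sqrt(2))) = l - 8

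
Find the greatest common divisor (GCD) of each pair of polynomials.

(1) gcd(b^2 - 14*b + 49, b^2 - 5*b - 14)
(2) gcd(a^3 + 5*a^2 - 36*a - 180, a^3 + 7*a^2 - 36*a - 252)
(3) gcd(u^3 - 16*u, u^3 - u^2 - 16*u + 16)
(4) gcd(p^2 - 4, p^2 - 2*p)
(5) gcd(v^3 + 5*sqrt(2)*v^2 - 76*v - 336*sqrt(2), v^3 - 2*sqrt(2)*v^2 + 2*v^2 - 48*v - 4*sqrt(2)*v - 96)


(1) = b - 7
(2) = a^2 - 36
(3) = gcd(u*(u - 4)*(u + 4), (u - 4)*(u - 1)*(u + 4)) = u^2 - 16
(4) = p - 2
(5) = gcd((v - 6*sqrt(2))*(v + 4*sqrt(2))*(v + 7*sqrt(2)), (v + 2)*(v - 6*sqrt(2))*(v + 4*sqrt(2))) = v^2 - 2*sqrt(2)*v - 48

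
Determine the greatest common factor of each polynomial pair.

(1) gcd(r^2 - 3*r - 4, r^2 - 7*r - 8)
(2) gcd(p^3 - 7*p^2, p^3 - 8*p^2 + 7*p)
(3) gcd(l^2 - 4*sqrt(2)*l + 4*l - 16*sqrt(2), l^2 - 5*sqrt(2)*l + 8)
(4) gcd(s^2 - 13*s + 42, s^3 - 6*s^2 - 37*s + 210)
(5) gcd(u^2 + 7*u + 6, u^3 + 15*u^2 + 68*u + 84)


(1) = gcd((r - 4)*(r + 1), (r - 8)*(r + 1)) = r + 1
(2) = gcd(p^2*(p - 7), p*(p - 7)*(p - 1)) = p^2 - 7*p
(3) = gcd((l + 4)*(l - 4*sqrt(2)), (l - 4*sqrt(2))*(l - sqrt(2))) = l - 4*sqrt(2)
(4) = s - 7
(5) = gcd((u + 1)*(u + 6), (u + 2)*(u + 6)*(u + 7)) = u + 6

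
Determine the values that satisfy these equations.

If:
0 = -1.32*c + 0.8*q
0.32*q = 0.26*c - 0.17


Then:
c = -0.63
q = -1.05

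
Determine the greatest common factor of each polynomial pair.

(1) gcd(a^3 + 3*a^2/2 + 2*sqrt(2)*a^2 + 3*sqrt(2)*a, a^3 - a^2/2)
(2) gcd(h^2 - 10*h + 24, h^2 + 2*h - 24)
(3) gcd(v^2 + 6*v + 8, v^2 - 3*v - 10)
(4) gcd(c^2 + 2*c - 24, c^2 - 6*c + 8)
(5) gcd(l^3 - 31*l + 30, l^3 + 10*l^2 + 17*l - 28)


(1) = a
(2) = gcd((h - 6)*(h - 4), (h - 4)*(h + 6)) = h - 4
(3) = gcd((v + 2)*(v + 4), (v - 5)*(v + 2)) = v + 2
(4) = gcd((c - 4)*(c + 6), (c - 4)*(c - 2)) = c - 4
(5) = l - 1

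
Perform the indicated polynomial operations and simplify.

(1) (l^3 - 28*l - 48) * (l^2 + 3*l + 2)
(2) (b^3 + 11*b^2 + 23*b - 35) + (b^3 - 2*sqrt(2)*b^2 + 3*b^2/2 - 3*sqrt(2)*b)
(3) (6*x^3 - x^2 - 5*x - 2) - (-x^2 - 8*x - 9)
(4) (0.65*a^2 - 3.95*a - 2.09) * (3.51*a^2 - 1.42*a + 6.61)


(1) = l^5 + 3*l^4 - 26*l^3 - 132*l^2 - 200*l - 96
(2) = 2*b^3 - 2*sqrt(2)*b^2 + 25*b^2/2 - 3*sqrt(2)*b + 23*b - 35
(3) = 6*x^3 + 3*x + 7
(4) = 2.2815*a^4 - 14.7875*a^3 + 2.5696*a^2 - 23.1417*a - 13.8149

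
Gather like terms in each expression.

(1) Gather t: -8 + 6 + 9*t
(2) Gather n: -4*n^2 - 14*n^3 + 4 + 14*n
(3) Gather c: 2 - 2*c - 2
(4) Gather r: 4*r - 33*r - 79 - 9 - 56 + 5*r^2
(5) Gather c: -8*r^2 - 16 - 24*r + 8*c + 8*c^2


(1) = 9*t - 2
(2) = -14*n^3 - 4*n^2 + 14*n + 4
(3) = -2*c
(4) = 5*r^2 - 29*r - 144
(5) = 8*c^2 + 8*c - 8*r^2 - 24*r - 16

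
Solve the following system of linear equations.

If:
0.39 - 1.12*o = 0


Then:
o = 0.35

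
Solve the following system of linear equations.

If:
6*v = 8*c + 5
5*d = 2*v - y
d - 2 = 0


Then:
c = 3*y/8 + 25/8
d = 2
v = y/2 + 5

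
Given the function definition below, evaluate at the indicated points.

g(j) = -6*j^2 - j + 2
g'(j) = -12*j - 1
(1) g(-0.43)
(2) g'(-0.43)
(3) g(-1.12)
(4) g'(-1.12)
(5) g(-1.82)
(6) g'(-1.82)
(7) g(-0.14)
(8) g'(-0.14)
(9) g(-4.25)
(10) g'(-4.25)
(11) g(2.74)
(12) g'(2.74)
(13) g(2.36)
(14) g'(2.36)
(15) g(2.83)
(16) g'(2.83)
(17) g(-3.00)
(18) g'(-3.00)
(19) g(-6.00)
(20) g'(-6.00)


(1) = 1.32
(2) = 4.16
(3) = -4.41
(4) = 12.44
(5) = -16.05
(6) = 20.84
(7) = 2.02
(8) = 0.68
(9) = -102.12
(10) = 50.00
(11) = -45.79
(12) = -33.88
(13) = -33.78
(14) = -29.32
(15) = -48.88
(16) = -34.96
(17) = -49.00
(18) = 35.00
(19) = -208.00
(20) = 71.00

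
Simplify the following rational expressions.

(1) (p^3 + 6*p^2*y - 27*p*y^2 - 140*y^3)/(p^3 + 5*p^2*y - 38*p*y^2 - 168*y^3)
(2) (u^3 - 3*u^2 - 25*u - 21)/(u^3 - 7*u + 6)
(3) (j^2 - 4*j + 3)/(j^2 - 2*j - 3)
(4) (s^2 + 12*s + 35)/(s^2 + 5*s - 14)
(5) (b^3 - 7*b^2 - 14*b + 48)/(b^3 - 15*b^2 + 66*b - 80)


(1) = (-p + 5*y)/(-p + 6*y)
(2) = (u^2 - 6*u - 7)/(u^2 - 3*u + 2)
(3) = (j - 1)/(j + 1)
(4) = (s + 5)/(s - 2)
(5) = (b + 3)/(b - 5)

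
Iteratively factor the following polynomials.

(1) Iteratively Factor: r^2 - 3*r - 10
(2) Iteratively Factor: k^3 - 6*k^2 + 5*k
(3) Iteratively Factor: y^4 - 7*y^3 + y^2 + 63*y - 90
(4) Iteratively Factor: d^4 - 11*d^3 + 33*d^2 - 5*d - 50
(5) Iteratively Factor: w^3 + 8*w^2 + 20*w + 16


(1) = (r - 5)*(r + 2)
(2) = (k)*(k^2 - 6*k + 5) = k*(k - 5)*(k - 1)
(3) = (y - 5)*(y^3 - 2*y^2 - 9*y + 18) = (y - 5)*(y - 3)*(y^2 + y - 6) = (y - 5)*(y - 3)*(y + 3)*(y - 2)
(4) = (d - 2)*(d^3 - 9*d^2 + 15*d + 25) = (d - 2)*(d + 1)*(d^2 - 10*d + 25) = (d - 5)*(d - 2)*(d + 1)*(d - 5)
(5) = (w + 2)*(w^2 + 6*w + 8) = (w + 2)*(w + 4)*(w + 2)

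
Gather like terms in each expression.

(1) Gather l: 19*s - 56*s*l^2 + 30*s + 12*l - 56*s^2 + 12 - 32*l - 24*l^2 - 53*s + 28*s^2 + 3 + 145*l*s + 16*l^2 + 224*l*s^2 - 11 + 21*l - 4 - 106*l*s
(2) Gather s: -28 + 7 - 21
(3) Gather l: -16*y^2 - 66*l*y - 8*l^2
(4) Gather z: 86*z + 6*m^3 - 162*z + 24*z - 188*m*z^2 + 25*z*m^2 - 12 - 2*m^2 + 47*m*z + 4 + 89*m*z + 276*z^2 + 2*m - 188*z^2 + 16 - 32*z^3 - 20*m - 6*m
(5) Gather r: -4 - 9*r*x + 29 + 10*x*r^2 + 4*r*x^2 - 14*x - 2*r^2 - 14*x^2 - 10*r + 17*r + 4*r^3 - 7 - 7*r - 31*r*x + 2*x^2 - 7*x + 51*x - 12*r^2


(1) = l^2*(-56*s - 8) + l*(224*s^2 + 39*s + 1) - 28*s^2 - 4*s
(2) = -42
(3) = -8*l^2 - 66*l*y - 16*y^2
(4) = 6*m^3 - 2*m^2 - 24*m - 32*z^3 + z^2*(88 - 188*m) + z*(25*m^2 + 136*m - 52) + 8
(5) = 4*r^3 + r^2*(10*x - 14) + r*(4*x^2 - 40*x) - 12*x^2 + 30*x + 18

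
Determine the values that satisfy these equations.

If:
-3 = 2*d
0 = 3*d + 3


Then:
No Solution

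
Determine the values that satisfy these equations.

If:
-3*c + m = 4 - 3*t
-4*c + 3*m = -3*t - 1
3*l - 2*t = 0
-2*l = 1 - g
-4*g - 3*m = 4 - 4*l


Then:
c = -113/67
g = 135/67
l = 34/67
m = -224/67
t = 51/67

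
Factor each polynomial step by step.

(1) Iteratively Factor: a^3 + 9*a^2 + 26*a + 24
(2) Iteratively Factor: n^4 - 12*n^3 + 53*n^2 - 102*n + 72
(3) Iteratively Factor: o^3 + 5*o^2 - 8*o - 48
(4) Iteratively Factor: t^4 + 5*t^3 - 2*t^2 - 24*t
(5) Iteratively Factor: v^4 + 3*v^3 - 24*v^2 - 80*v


(1) = (a + 4)*(a^2 + 5*a + 6) = (a + 2)*(a + 4)*(a + 3)
(2) = (n - 2)*(n^3 - 10*n^2 + 33*n - 36) = (n - 4)*(n - 2)*(n^2 - 6*n + 9) = (n - 4)*(n - 3)*(n - 2)*(n - 3)
(3) = (o - 3)*(o^2 + 8*o + 16) = (o - 3)*(o + 4)*(o + 4)
(4) = (t + 3)*(t^3 + 2*t^2 - 8*t) = (t + 3)*(t + 4)*(t^2 - 2*t) = t*(t + 3)*(t + 4)*(t - 2)
(5) = (v + 4)*(v^3 - v^2 - 20*v) = (v - 5)*(v + 4)*(v^2 + 4*v) = v*(v - 5)*(v + 4)*(v + 4)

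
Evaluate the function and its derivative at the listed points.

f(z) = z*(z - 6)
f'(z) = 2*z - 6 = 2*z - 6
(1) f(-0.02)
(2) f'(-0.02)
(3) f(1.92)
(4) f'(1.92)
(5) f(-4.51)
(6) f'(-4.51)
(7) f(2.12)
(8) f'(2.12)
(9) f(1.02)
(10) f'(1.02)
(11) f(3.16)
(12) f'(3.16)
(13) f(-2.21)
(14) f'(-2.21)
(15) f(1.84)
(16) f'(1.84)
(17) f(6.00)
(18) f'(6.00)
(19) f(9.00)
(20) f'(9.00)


(1) = 0.12
(2) = -6.04
(3) = -7.83
(4) = -2.16
(5) = 47.40
(6) = -15.02
(7) = -8.23
(8) = -1.76
(9) = -5.08
(10) = -3.96
(11) = -8.97
(12) = 0.32
(13) = 18.14
(14) = -10.42
(15) = -7.65
(16) = -2.32
(17) = 0.00
(18) = 6.00
(19) = 27.00
(20) = 12.00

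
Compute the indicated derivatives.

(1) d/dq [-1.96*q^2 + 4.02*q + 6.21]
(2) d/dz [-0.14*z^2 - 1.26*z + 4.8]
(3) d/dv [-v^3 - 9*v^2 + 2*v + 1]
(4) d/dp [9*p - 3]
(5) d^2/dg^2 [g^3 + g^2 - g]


(1) = 4.02 - 3.92*q
(2) = -0.28*z - 1.26
(3) = -3*v^2 - 18*v + 2
(4) = 9
(5) = 6*g + 2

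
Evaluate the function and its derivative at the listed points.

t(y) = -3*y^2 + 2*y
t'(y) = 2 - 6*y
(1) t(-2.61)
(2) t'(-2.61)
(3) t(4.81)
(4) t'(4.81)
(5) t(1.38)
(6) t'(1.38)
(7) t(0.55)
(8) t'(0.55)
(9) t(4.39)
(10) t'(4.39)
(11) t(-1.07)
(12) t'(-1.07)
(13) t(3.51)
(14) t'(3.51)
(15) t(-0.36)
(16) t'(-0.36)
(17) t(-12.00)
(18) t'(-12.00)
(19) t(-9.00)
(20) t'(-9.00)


(1) = -25.66
(2) = 17.66
(3) = -59.79
(4) = -26.86
(5) = -2.95
(6) = -6.28
(7) = 0.19
(8) = -1.30
(9) = -49.04
(10) = -24.34
(11) = -5.57
(12) = 8.42
(13) = -29.94
(14) = -19.06
(15) = -1.11
(16) = 4.16
(17) = -456.00
(18) = 74.00
(19) = -261.00
(20) = 56.00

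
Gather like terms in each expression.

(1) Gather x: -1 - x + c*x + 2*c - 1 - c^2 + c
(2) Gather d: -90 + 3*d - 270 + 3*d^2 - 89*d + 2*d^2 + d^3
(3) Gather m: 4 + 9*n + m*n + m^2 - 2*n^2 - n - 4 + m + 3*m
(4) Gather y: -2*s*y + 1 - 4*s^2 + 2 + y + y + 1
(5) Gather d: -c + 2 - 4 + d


(1) = -c^2 + 3*c + x*(c - 1) - 2
(2) = d^3 + 5*d^2 - 86*d - 360
(3) = m^2 + m*(n + 4) - 2*n^2 + 8*n
(4) = -4*s^2 + y*(2 - 2*s) + 4
(5) = -c + d - 2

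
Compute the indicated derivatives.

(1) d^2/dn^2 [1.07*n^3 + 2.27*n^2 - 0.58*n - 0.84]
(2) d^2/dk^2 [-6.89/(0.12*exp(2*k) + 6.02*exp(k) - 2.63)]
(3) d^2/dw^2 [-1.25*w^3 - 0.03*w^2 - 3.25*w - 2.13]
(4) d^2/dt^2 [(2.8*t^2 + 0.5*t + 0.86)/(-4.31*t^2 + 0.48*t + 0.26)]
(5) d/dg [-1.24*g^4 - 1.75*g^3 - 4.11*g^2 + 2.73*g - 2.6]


(1) = 6.42*n + 4.54
(2) = (-6.89*(0.24*exp(k) + 6.02)*(0.48*exp(k) + 12.04)*exp(k) + (3.3072*exp(k) + 41.4778)*(0.12*exp(2*k) + 6.02*exp(k) - 2.63))*exp(k)/(0.12*exp(2*k) + 6.02*exp(k) - 2.63)^3
(3) = -7.5*w - 0.06
(4) = (-30.16138*t^3 - 114.678756*t^2 + 7.313208*t - 2.57748)/(80.062991*t^6 - 26.749584*t^5 - 11.510286*t^4 + 3.116736*t^3 + 0.694356*t^2 - 0.097344*t - 0.017576)
(5) = -4.96*g^3 - 5.25*g^2 - 8.22*g + 2.73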